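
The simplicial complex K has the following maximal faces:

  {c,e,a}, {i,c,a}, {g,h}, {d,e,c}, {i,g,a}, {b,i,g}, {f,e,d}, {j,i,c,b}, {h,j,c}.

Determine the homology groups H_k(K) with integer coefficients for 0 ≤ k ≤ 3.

Take the total order a < b < c < d < e < f < g < h < i < j on the vertex set. Then K (dimension 3) consists of the simplices:

  0-simplices (10): a, b, c, d, e, f, g, h, i, j
  1-simplices (20): ac, ae, ag, ai, bc, bg, bi, bj, cd, ce, ch, ci, cj, de, df, ef, gh, gi, hj, ij
  2-simplices (11): ace, aci, agi, bci, bcj, bgi, bij, cde, chj, cij, def
  3-simplices (1): bcij

so the chain groups are C_0 ≅ Z^10, C_1 ≅ Z^20, C_2 ≅ Z^11, C_3 ≅ Z^1.

Boundary ∂_1: C_1 → C_0 maps an edge to its endpoints' difference, ∂[p,q] = q − p. For instance
  ∂ef = f − e.
The 10×20 boundary matrix has rank 9 and Smith normal form diag(1,1,1,1,1,1,1,1,1).

∂_2: C_2 → C_1 acts by ∂[p,q,r] = [q,r] − [p,r] + [p,q]. For instance
  ∂cde = de − ce + cd,
  ∂bgi = gi − bi + bg.
The 20×11 boundary matrix has rank 10 and Smith normal form diag(1,1,1,1,1,1,1,1,1,1).

Boundary ∂_3: C_3 → C_2 sends each 3-simplex σ to the alternating sum Σ_i (−1)^i (σ with its i-th vertex removed). For instance
  ∂bcij = cij − bij + bcj − bci.
As a 11×1 matrix over Z this has rank 1, with invariant factors (1).

Computing H_k = (kernel of ∂_k) / (image of ∂_{k+1}):

  H_0: rank C_0 − rank ∂_1 = 10 − 9 = 1, and the invariant factors of ∂_1 are all 1, so H_0 = Z.
  H_1: rank ker ∂_1 − rank ∂_2 = (20 − 9) − 10 = 1, and the invariant factors of ∂_2 are all 1, so H_1 = Z.
  H_2: rank ker ∂_2 − rank ∂_3 = (11 − 10) − 1 = 0, and the invariant factors of ∂_3 are all 1, so H_2 = 0.
  H_3: rank ker ∂_3 − rank ∂_4 = (1 − 1) − 0 = 0, and there is no ∂_4, so H_3 = 0.

H_0 = Z,  H_1 = Z,  H_2 = 0,  H_3 = 0.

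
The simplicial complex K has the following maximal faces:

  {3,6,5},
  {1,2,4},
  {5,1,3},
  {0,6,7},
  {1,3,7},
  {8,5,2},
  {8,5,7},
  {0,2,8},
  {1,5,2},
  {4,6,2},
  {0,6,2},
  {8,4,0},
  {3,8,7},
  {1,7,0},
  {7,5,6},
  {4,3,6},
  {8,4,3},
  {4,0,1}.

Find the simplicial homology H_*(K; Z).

H_0 = Z,  H_1 = Z ⊕ Z/2,  H_2 = 0.

Take the total order 0 < 1 < 2 < 3 < 4 < 5 < 6 < 7 < 8 on the vertex set. Then K (dimension 2) consists of the simplices:

  0-simplices (9): [0], [1], [2], [3], [4], [5], [6], [7], [8]
  1-simplices (27): (27 of them)
  2-simplices (18): [0,1,4], [0,1,7], [0,2,6], [0,2,8], [0,4,8], [0,6,7], [1,2,4], [1,2,5], [1,3,5], [1,3,7], [2,4,6], [2,5,8], [3,4,6], [3,4,8], [3,5,6], [3,7,8], [5,6,7], [5,7,8]

giving chain groups C_0 ≅ Z^9, C_1 ≅ Z^27, C_2 ≅ Z^18.

The boundary map ∂_1: C_1 → C_0 is given by ∂[p,q] = [q] − [p].
As a 9×27 matrix over Z this has rank 8, with invariant factors (1,1,1,1,1,1,1,1).

The boundary map ∂_2: C_2 → C_1 acts by ∂[p,q,r] = [q,r] − [p,r] + [p,q]. For instance
  ∂[0,4,8] = [4,8] − [0,8] + [0,4],
  ∂[5,7,8] = [7,8] − [5,8] + [5,7].
The resulting 27×18 matrix has rank 18, and its Smith normal form has invariant factors (1,1,1,1,1,1,1,1,1,1,1,1,1,1,1,1,1,2).

Reading off H_k = ker ∂_k / im ∂_{k+1}:

  H_0: rank C_0 − rank ∂_1 = 9 − 8 = 1, and the invariant factors of ∂_1 are all 1, so H_0 = Z.
  H_1: rank ker ∂_1 − rank ∂_2 = (27 − 8) − 18 = 1, and ∂_2 has invariant factor 2 > 1, so H_1 = Z ⊕ Z/2.
  H_2: rank ker ∂_2 − rank ∂_3 = (18 − 18) − 0 = 0, and there is no ∂_3, so H_2 = 0.

As a check, the Euler characteristic is 9 − 27 + 18 = 0, which agrees with 1 − 1 + 0 = 0.
(K is a triangulation of the Klein bottle.)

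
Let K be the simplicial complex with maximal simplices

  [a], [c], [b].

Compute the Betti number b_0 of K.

b_0 = 3.

We work with the vertex ordering a < b < c. The simplices of K, each written with vertices in increasing order, are:

  0-simplices (3): a, b, c

Hence C_0 ≅ Z^3.

Now H_k = ker ∂_k / im ∂_{k+1}, so:

  H_0: rank C_0 − rank ∂_1 = 3 − 0 = 3, and there is no ∂_1, so H_0 = Z^3.

(K is a triangulation of a set of 3 points.)

Hence the Betti numbers are b_0 = 3.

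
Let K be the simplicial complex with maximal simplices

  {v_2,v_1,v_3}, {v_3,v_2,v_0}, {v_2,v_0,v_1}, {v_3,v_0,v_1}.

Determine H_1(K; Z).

H_1 ≅ 0.

Fix the vertex order v_0 < v_1 < v_2 < v_3 and write every simplex with vertices in increasing order. Then dim K = 2 and the simplices of K are:

  0-simplices (4): [v_0], [v_1], [v_2], [v_3]
  1-simplices (6): [v_0,v_1], [v_0,v_2], [v_0,v_3], [v_1,v_2], [v_1,v_3], [v_2,v_3]
  2-simplices (4): [v_0,v_1,v_2], [v_0,v_1,v_3], [v_0,v_2,v_3], [v_1,v_2,v_3]

so the chain groups are C_0 ≅ Z^4, C_1 ≅ Z^6, C_2 ≅ Z^4.

The boundary map ∂_1: C_1 → C_0 sends each edge [p,q] (with p < q) to q − p. For instance
  ∂[v_0,v_2] = [v_2] − [v_0].
This gives a 4×6 integer matrix of rank 3; reducing to Smith normal form yields diagonal entries (1,1,1).

∂_2: C_2 → C_1 sends each 2-simplex [p,q,r] to [q,r] − [p,r] + [p,q]. For instance
  ∂[v_1,v_2,v_3] = [v_2,v_3] − [v_1,v_3] + [v_1,v_2],
  ∂[v_0,v_1,v_3] = [v_1,v_3] − [v_0,v_3] + [v_0,v_1].
The 6×4 boundary matrix has rank 3 and Smith normal form diag(1,1,1).

Computing H_k = (kernel of ∂_k) / (image of ∂_{k+1}):

  H_1: rank ker ∂_1 − rank ∂_2 = (6 − 3) − 3 = 0, and the invariant factors of ∂_2 are all 1, so H_1 = 0.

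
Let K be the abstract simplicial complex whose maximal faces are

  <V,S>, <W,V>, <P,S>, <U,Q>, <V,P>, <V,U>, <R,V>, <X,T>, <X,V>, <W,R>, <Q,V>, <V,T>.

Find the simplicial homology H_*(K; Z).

Fix the vertex order P < Q < R < S < T < U < V < W < X and write every simplex with vertices in increasing order. Then dim K = 1 and the simplices of K are:

  0-simplices (9): P, Q, R, S, T, U, V, W, X
  1-simplices (12): PS, PV, QU, QV, RV, RW, SV, TV, TX, UV, VW, VX

so the chain groups are C_0 ≅ Z^9, C_1 ≅ Z^12.

The boundary map ∂_1: C_1 → C_0 is given by ∂[p,q] = [q] − [p]. For instance
  ∂QV = V − Q.
The 9×12 boundary matrix has rank 8 and Smith normal form diag(1,1,1,1,1,1,1,1).

Now H_k = ker ∂_k / im ∂_{k+1}, so:

  H_0: rank C_0 − rank ∂_1 = 9 − 8 = 1, and the invariant factors of ∂_1 are all 1, so H_0 ≅ Z.
  H_1: rank ker ∂_1 − rank ∂_2 = (12 − 8) − 0 = 4, and there is no ∂_2, so H_1 ≅ Z^4.

(K is a triangulation of a wedge of 4 circles.)

H_0 = Z,  H_1 = Z^4.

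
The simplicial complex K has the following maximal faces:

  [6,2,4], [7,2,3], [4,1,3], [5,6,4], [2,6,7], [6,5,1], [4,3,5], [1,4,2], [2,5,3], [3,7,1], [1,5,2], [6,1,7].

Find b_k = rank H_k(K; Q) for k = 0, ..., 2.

Fix the vertex order 1 < 2 < 3 < 4 < 5 < 6 < 7 and write every simplex with vertices in increasing order. Then dim K = 2 and the simplices of K are:

  0-simplices (7): [1], [2], [3], [4], [5], [6], [7]
  1-simplices (18): [1,2], [1,3], [1,4], [1,5], [1,6], [1,7], [2,3], [2,4], [2,5], [2,6], [2,7], [3,4], [3,5], [3,7], [4,5], [4,6], [5,6], [6,7]
  2-simplices (12): [1,2,4], [1,2,5], [1,3,4], [1,3,7], [1,5,6], [1,6,7], [2,3,5], [2,3,7], [2,4,6], [2,6,7], [3,4,5], [4,5,6]

Hence C_0 ≅ Z^7, C_1 ≅ Z^18, C_2 ≅ Z^12.

The boundary map ∂_1: C_1 → C_0 maps an edge to its endpoints' difference, ∂[p,q] = q − p. For instance
  ∂[1,3] = [3] − [1].
This gives a 7×18 integer matrix of rank 6; reducing to Smith normal form yields diagonal entries (1,1,1,1,1,1).

The boundary map ∂_2: C_2 → C_1 sends each 2-simplex [p,q,r] to [q,r] − [p,r] + [p,q]. For instance
  ∂[1,6,7] = [6,7] − [1,7] + [1,6],
  ∂[3,4,5] = [4,5] − [3,5] + [3,4].
The resulting 18×12 matrix has rank 12, and its Smith normal form has invariant factors (1,1,1,1,1,1,1,1,1,1,1,2).

Computing H_k = (kernel of ∂_k) / (image of ∂_{k+1}):

  H_0: rank C_0 − rank ∂_1 = 7 − 6 = 1, and the invariant factors of ∂_1 are all 1, so H_0 ≅ Z.
  H_1: rank ker ∂_1 − rank ∂_2 = (18 − 6) − 12 = 0, and ∂_2 has invariant factor 2 > 1, so H_1 ≅ Z/2Z.
  H_2: rank ker ∂_2 − rank ∂_3 = (12 − 12) − 0 = 0, and there is no ∂_3, so H_2 ≅ 0.

Hence the Betti numbers are b_0 = 1, b_1 = 0, b_2 = 0.

b_0 = 1, b_1 = 0, b_2 = 0.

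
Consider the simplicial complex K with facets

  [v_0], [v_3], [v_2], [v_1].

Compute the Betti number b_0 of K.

Order the vertices as v_0 < v_1 < v_2 < v_3. Listing each simplex with vertices in this order, K has dimension 0 with simplices:

  0-simplices (4): [v_0], [v_1], [v_2], [v_3]

so the chain groups are C_0 ≅ Z^4.

Computing H_k = (kernel of ∂_k) / (image of ∂_{k+1}):

  H_0: rank C_0 − rank ∂_1 = 4 − 0 = 4, and there is no ∂_1, so H_0 = Z^4.

Hence the Betti numbers are b_0 = 4.

b_0 = 4.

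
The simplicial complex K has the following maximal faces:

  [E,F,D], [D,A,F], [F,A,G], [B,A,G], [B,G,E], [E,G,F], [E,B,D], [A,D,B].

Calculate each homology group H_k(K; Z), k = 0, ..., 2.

H_0 = Z,  H_1 = 0,  H_2 = Z.

We work with the vertex ordering A < B < D < E < F < G. The simplices of K, each written with vertices in increasing order, are:

  0-simplices (6): A, B, D, E, F, G
  1-simplices (12): AB, AD, AF, AG, BD, BE, BG, DE, DF, EF, EG, FG
  2-simplices (8): ABD, ABG, ADF, AFG, BDE, BEG, DEF, EFG

so the chain groups are C_0 ≅ Z^6, C_1 ≅ Z^12, C_2 ≅ Z^8.

The boundary map ∂_1: C_1 → C_0 sends each edge [p,q] (with p < q) to q − p. For instance
  ∂AG = G − A.
As a 6×12 matrix over Z this has rank 5, with invariant factors (1,1,1,1,1).

The boundary map ∂_2: C_2 → C_1 maps a triangle to the signed sum of its edges. For instance
  ∂BDE = DE − BE + BD,
  ∂DEF = EF − DF + DE.
The resulting 12×8 matrix has rank 7, and its Smith normal form has invariant factors (1,1,1,1,1,1,1).

Now H_k = ker ∂_k / im ∂_{k+1}, so:

  H_0: rank C_0 − rank ∂_1 = 6 − 5 = 1, and the invariant factors of ∂_1 are all 1, so H_0 ≅ Z.
  H_1: rank ker ∂_1 − rank ∂_2 = (12 − 5) − 7 = 0, and the invariant factors of ∂_2 are all 1, so H_1 ≅ 0.
  H_2: rank ker ∂_2 − rank ∂_3 = (8 − 7) − 0 = 1, and there is no ∂_3, so H_2 ≅ Z.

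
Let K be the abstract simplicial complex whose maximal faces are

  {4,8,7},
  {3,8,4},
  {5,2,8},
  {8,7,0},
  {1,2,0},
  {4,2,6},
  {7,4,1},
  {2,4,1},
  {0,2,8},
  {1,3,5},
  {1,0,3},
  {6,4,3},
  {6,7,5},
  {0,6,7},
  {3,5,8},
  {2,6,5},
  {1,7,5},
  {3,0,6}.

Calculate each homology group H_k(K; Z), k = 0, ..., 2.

K has 9 vertices, 27 edges, 18 triangles.
rank ∂_0 = 0, rank ∂_1 = 8 ⇒ b_0 = 9 − 0 − 8 = 1; all invariant factors of ∂_1 are 1 so no torsion. So H_0 ≅ Z.
rank ∂_1 = 8, rank ∂_2 = 17 ⇒ b_1 = 27 − 8 − 17 = 2; all invariant factors of ∂_2 are 1 so no torsion. So H_1 ≅ Z^2.
rank ∂_2 = 17, rank ∂_3 = 0 ⇒ b_2 = 18 − 17 − 0 = 1. So H_2 ≅ Z.

H_0 = Z,  H_1 = Z^2,  H_2 = Z.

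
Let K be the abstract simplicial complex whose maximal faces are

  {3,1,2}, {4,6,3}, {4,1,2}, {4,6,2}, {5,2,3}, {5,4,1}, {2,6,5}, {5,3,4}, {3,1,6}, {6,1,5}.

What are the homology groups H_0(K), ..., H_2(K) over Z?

K has 6 vertices, 15 edges, 10 triangles.
rank ∂_0 = 0, rank ∂_1 = 5 ⇒ b_0 = 6 − 0 − 5 = 1; all invariant factors of ∂_1 are 1 so no torsion. So H_0 ≅ Z.
rank ∂_1 = 5, rank ∂_2 = 10 ⇒ b_1 = 15 − 5 − 10 = 0; ∂_2 has invariant factor(s) [2] giving torsion. So H_1 ≅ Z/2Z.
rank ∂_2 = 10, rank ∂_3 = 0 ⇒ b_2 = 10 − 10 − 0 = 0. So H_2 ≅ 0.

H_0 = Z,  H_1 = Z/2Z,  H_2 = 0.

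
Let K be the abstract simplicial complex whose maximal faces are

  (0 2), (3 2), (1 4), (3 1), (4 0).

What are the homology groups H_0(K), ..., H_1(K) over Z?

We work with the vertex ordering 0 < 1 < 2 < 3 < 4. The simplices of K, each written with vertices in increasing order, are:

  0-simplices (5): [0], [1], [2], [3], [4]
  1-simplices (5): [0,2], [0,4], [1,3], [1,4], [2,3]

so the chain groups are C_0 ≅ Z^5, C_1 ≅ Z^5.

Boundary ∂_1: C_1 → C_0 maps an edge to its endpoints' difference, ∂[p,q] = q − p.
This gives a 5×5 integer matrix of rank 4; reducing to Smith normal form yields diagonal entries (1,1,1,1).

Computing H_k = (kernel of ∂_k) / (image of ∂_{k+1}):

  H_0: rank C_0 − rank ∂_1 = 5 − 4 = 1, and the invariant factors of ∂_1 are all 1, so H_0 = Z.
  H_1: rank ker ∂_1 − rank ∂_2 = (5 − 4) − 0 = 1, and there is no ∂_2, so H_1 = Z.

H_0 = Z,  H_1 = Z.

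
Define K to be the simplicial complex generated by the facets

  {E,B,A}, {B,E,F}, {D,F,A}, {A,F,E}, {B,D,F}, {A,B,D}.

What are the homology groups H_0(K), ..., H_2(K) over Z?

H_0 ≅ Z,  H_1 = 0,  H_2 ≅ Z.

Order the vertices as A < B < D < E < F. Listing each simplex with vertices in this order, K has dimension 2 with simplices:

  0-simplices (5): A, B, D, E, F
  1-simplices (9): AB, AD, AE, AF, BD, BE, BF, DF, EF
  2-simplices (6): ABD, ABE, ADF, AEF, BDF, BEF

giving chain groups C_0 ≅ Z^5, C_1 ≅ Z^9, C_2 ≅ Z^6.

Boundary ∂_1: C_1 → C_0 maps an edge to its endpoints' difference, ∂[p,q] = q − p. For instance
  ∂BD = D − B.
The 5×9 boundary matrix has rank 4 and Smith normal form diag(1,1,1,1).

Boundary ∂_2: C_2 → C_1 sends each 2-simplex [p,q,r] to [q,r] − [p,r] + [p,q]. For instance
  ∂ABE = BE − AE + AB,
  ∂ADF = DF − AF + AD.
The 9×6 boundary matrix has rank 5 and Smith normal form diag(1,1,1,1,1).

From H_k ≅ ker(∂_k) / im(∂_{k+1}) we obtain:

  H_0: rank C_0 − rank ∂_1 = 5 − 4 = 1, and the invariant factors of ∂_1 are all 1, so H_0 ≅ Z.
  H_1: rank ker ∂_1 − rank ∂_2 = (9 − 4) − 5 = 0, and the invariant factors of ∂_2 are all 1, so H_1 ≅ 0.
  H_2: rank ker ∂_2 − rank ∂_3 = (6 − 5) − 0 = 1, and there is no ∂_3, so H_2 ≅ Z.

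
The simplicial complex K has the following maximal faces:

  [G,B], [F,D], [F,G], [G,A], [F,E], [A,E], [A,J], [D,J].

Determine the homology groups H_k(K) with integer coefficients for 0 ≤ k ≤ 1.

H_0 = Z,  H_1 = Z^2.

K has 7 vertices, 8 edges.
rank ∂_0 = 0, rank ∂_1 = 6 ⇒ b_0 = 7 − 0 − 6 = 1; all invariant factors of ∂_1 are 1 so no torsion. So H_0 ≅ Z.
rank ∂_1 = 6, rank ∂_2 = 0 ⇒ b_1 = 8 − 6 − 0 = 2. So H_1 ≅ Z^2.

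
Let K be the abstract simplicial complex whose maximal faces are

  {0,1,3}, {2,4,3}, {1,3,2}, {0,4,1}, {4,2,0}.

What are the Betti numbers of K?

Fix the vertex order 0 < 1 < 2 < 3 < 4 and write every simplex with vertices in increasing order. Then dim K = 2 and the simplices of K are:

  0-simplices (5): [0], [1], [2], [3], [4]
  1-simplices (10): [0,1], [0,2], [0,3], [0,4], [1,2], [1,3], [1,4], [2,3], [2,4], [3,4]
  2-simplices (5): [0,1,3], [0,1,4], [0,2,4], [1,2,3], [2,3,4]

giving chain groups C_0 ≅ Z^5, C_1 ≅ Z^10, C_2 ≅ Z^5.

Boundary ∂_1: C_1 → C_0 is given by ∂[p,q] = [q] − [p].
The resulting 5×10 matrix has rank 4, and its Smith normal form has invariant factors (1,1,1,1).

Boundary ∂_2: C_2 → C_1 maps a triangle to the signed sum of its edges. For instance
  ∂[2,3,4] = [3,4] − [2,4] + [2,3],
  ∂[0,1,3] = [1,3] − [0,3] + [0,1].
As a 10×5 matrix over Z this has rank 5, with invariant factors (1,1,1,1,1).

Reading off H_k = ker ∂_k / im ∂_{k+1}:

  H_0: rank C_0 − rank ∂_1 = 5 − 4 = 1, and the invariant factors of ∂_1 are all 1, so H_0 ≅ Z.
  H_1: rank ker ∂_1 − rank ∂_2 = (10 − 4) − 5 = 1, and the invariant factors of ∂_2 are all 1, so H_1 ≅ Z.
  H_2: rank ker ∂_2 − rank ∂_3 = (5 − 5) − 0 = 0, and there is no ∂_3, so H_2 ≅ 0.

Hence the Betti numbers are b_0 = 1, b_1 = 1, b_2 = 0.

b_0 = 1, b_1 = 1, b_2 = 0.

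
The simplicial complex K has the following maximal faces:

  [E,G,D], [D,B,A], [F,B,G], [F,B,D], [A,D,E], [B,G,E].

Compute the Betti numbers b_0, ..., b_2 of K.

b_0 = 1, b_1 = 1, b_2 = 0.

Take the total order A < B < D < E < F < G on the vertex set. Then K (dimension 2) consists of the simplices:

  0-simplices (6): A, B, D, E, F, G
  1-simplices (12): AB, AD, AE, BD, BE, BF, BG, DE, DF, DG, EG, FG
  2-simplices (6): ABD, ADE, BDF, BEG, BFG, DEG

Hence C_0 ≅ Z^6, C_1 ≅ Z^12, C_2 ≅ Z^6.

∂_1: C_1 → C_0 maps an edge to its endpoints' difference, ∂[p,q] = q − p.
This gives a 6×12 integer matrix of rank 5; reducing to Smith normal form yields diagonal entries (1,1,1,1,1).

The boundary map ∂_2: C_2 → C_1 acts by ∂[p,q,r] = [q,r] − [p,r] + [p,q]. For instance
  ∂BDF = DF − BF + BD,
  ∂DEG = EG − DG + DE.
The 12×6 boundary matrix has rank 6 and Smith normal form diag(1,1,1,1,1,1).

Now H_k = ker ∂_k / im ∂_{k+1}, so:

  H_0: rank C_0 − rank ∂_1 = 6 − 5 = 1, and the invariant factors of ∂_1 are all 1, so H_0 = Z.
  H_1: rank ker ∂_1 − rank ∂_2 = (12 − 5) − 6 = 1, and the invariant factors of ∂_2 are all 1, so H_1 = Z.
  H_2: rank ker ∂_2 − rank ∂_3 = (6 − 6) − 0 = 0, and there is no ∂_3, so H_2 = 0.

Hence the Betti numbers are b_0 = 1, b_1 = 1, b_2 = 0.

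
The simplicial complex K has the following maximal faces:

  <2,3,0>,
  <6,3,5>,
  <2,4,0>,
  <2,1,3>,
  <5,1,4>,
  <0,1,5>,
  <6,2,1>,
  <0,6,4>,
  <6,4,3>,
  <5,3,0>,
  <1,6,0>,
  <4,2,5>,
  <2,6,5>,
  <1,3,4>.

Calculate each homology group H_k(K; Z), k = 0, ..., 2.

H_0 ≅ Z,  H_1 ≅ Z^2,  H_2 ≅ Z.

Order the vertices as 0 < 1 < 2 < 3 < 4 < 5 < 6. Listing each simplex with vertices in this order, K has dimension 2 with simplices:

  0-simplices (7): [0], [1], [2], [3], [4], [5], [6]
  1-simplices (21): [0,1], [0,2], [0,3], [0,4], [0,5], [0,6], [1,2], [1,3], [1,4], [1,5], [1,6], [2,3], [2,4], [2,5], [2,6], [3,4], [3,5], [3,6], [4,5], [4,6], [5,6]
  2-simplices (14): [0,1,5], [0,1,6], [0,2,3], [0,2,4], [0,3,5], [0,4,6], [1,2,3], [1,2,6], [1,3,4], [1,4,5], [2,4,5], [2,5,6], [3,4,6], [3,5,6]

so the chain groups are C_0 ≅ Z^7, C_1 ≅ Z^21, C_2 ≅ Z^14.

Boundary ∂_1: C_1 → C_0 is given by ∂[p,q] = [q] − [p]. For instance
  ∂[3,5] = [5] − [3].
The resulting 7×21 matrix has rank 6, and its Smith normal form has invariant factors (1,1,1,1,1,1).

The boundary map ∂_2: C_2 → C_1 acts by ∂[p,q,r] = [q,r] − [p,r] + [p,q]. For instance
  ∂[0,4,6] = [4,6] − [0,6] + [0,4],
  ∂[0,2,4] = [2,4] − [0,4] + [0,2].
This gives a 21×14 integer matrix of rank 13; reducing to Smith normal form yields diagonal entries (1,1,1,1,1,1,1,1,1,1,1,1,1).

From H_k ≅ ker(∂_k) / im(∂_{k+1}) we obtain:

  H_0: rank C_0 − rank ∂_1 = 7 − 6 = 1, and the invariant factors of ∂_1 are all 1, so H_0 ≅ Z.
  H_1: rank ker ∂_1 − rank ∂_2 = (21 − 6) − 13 = 2, and the invariant factors of ∂_2 are all 1, so H_1 ≅ Z^2.
  H_2: rank ker ∂_2 − rank ∂_3 = (14 − 13) − 0 = 1, and there is no ∂_3, so H_2 ≅ Z.

(K is a triangulation of the torus T^2.)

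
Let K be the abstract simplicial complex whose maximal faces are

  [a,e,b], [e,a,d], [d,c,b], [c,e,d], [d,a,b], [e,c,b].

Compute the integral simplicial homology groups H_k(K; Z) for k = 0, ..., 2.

H_0 = Z,  H_1 = 0,  H_2 = Z.

We work with the vertex ordering a < b < c < d < e. The simplices of K, each written with vertices in increasing order, are:

  0-simplices (5): a, b, c, d, e
  1-simplices (9): ab, ad, ae, bc, bd, be, cd, ce, de
  2-simplices (6): abd, abe, ade, bcd, bce, cde

Hence C_0 ≅ Z^5, C_1 ≅ Z^9, C_2 ≅ Z^6.

∂_1: C_1 → C_0 is given by ∂[p,q] = [q] − [p].
As a 5×9 matrix over Z this has rank 4, with invariant factors (1,1,1,1).

Boundary ∂_2: C_2 → C_1 maps a triangle to the signed sum of its edges. For instance
  ∂abd = bd − ad + ab,
  ∂cde = de − ce + cd.
The resulting 9×6 matrix has rank 5, and its Smith normal form has invariant factors (1,1,1,1,1).

Computing H_k = (kernel of ∂_k) / (image of ∂_{k+1}):

  H_0: rank C_0 − rank ∂_1 = 5 − 4 = 1, and the invariant factors of ∂_1 are all 1, so H_0 = Z.
  H_1: rank ker ∂_1 − rank ∂_2 = (9 − 4) − 5 = 0, and the invariant factors of ∂_2 are all 1, so H_1 = 0.
  H_2: rank ker ∂_2 − rank ∂_3 = (6 − 5) − 0 = 1, and there is no ∂_3, so H_2 = Z.

(K is a triangulation of the 2-sphere S^2.)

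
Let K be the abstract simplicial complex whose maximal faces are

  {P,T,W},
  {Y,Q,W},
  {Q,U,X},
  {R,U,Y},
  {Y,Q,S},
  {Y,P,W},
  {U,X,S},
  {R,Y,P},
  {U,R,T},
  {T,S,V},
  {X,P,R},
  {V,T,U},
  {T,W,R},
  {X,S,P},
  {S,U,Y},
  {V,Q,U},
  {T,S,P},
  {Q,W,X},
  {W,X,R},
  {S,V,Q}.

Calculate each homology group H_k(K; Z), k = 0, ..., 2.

Fix the vertex order P < Q < R < S < T < U < V < W < X < Y and write every simplex with vertices in increasing order. Then dim K = 2 and the simplices of K are:

  0-simplices (10): P, Q, R, S, T, U, V, W, X, Y
  1-simplices (30): PR, PS, PT, PW, PX, PY, QS, QU, QV, QW, QX, QY, RT, RU, RW, RX, RY, ST, SU, SV, SX, SY, TU, TV, TW, UV, UX, UY, WX, WY
  2-simplices (20): PRX, PRY, PST, PSX, PTW, PWY, QSV, QSY, QUV, QUX, QWX, QWY, RTU, RTW, RUY, RWX, STV, SUX, SUY, TUV

so the chain groups are C_0 ≅ Z^10, C_1 ≅ Z^30, C_2 ≅ Z^20.

∂_1: C_1 → C_0 maps an edge to its endpoints' difference, ∂[p,q] = q − p.
As a 10×30 matrix over Z this has rank 9, with invariant factors (1,1,1,1,1,1,1,1,1).

Boundary ∂_2: C_2 → C_1 sends each 2-simplex [p,q,r] to [q,r] − [p,r] + [p,q]. For instance
  ∂PRY = RY − PY + PR,
  ∂QSY = SY − QY + QS.
The resulting 30×20 matrix has rank 20, and its Smith normal form has invariant factors (1,1,1,1,1,1,1,1,1,1,1,1,1,1,1,1,1,1,1,2).

Now H_k = ker ∂_k / im ∂_{k+1}, so:

  H_0: rank C_0 − rank ∂_1 = 10 − 9 = 1, and the invariant factors of ∂_1 are all 1, so H_0 = Z.
  H_1: rank ker ∂_1 − rank ∂_2 = (30 − 9) − 20 = 1, and ∂_2 has invariant factor 2 > 1, so H_1 = Z × Z/2.
  H_2: rank ker ∂_2 − rank ∂_3 = (20 − 20) − 0 = 0, and there is no ∂_3, so H_2 = 0.

As a check, the Euler characteristic is 10 − 30 + 20 = 0, which agrees with 1 − 1 + 0 = 0.

H_0 ≅ Z,  H_1 ≅ Z × Z/2,  H_2 = 0.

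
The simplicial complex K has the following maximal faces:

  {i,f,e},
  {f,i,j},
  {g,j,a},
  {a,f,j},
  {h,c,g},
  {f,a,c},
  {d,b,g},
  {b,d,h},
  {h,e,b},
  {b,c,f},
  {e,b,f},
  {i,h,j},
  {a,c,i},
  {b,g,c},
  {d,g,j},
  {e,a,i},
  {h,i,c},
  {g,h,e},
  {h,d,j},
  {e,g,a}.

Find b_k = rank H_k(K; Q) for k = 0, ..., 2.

Order the vertices as a < b < c < d < e < f < g < h < i < j. Listing each simplex with vertices in this order, K has dimension 2 with simplices:

  0-simplices (10): a, b, c, d, e, f, g, h, i, j
  1-simplices (30): ac, ae, af, ag, ai, aj, bc, bd, be, bf, bg, bh, cf, cg, ch, ci, dg, dh, dj, ef, eg, eh, ei, fi, fj, gh, gj, hi, hj, ij
  2-simplices (20): acf, aci, aeg, aei, afj, agj, bcf, bcg, bdg, bdh, bef, beh, cgh, chi, dgj, dhj, efi, egh, fij, hij

so the chain groups are C_0 ≅ Z^10, C_1 ≅ Z^30, C_2 ≅ Z^20.

Boundary ∂_1: C_1 → C_0 sends each edge [p,q] (with p < q) to q − p. For instance
  ∂ai = i − a.
As a 10×30 matrix over Z this has rank 9, with invariant factors (1,1,1,1,1,1,1,1,1).

∂_2: C_2 → C_1 sends each 2-simplex [p,q,r] to [q,r] − [p,r] + [p,q]. For instance
  ∂dgj = gj − dj + dg,
  ∂bcf = cf − bf + bc.
This gives a 30×20 integer matrix of rank 20; reducing to Smith normal form yields diagonal entries (1,1,1,1,1,1,1,1,1,1,1,1,1,1,1,1,1,1,1,2).

From H_k ≅ ker(∂_k) / im(∂_{k+1}) we obtain:

  H_0: rank C_0 − rank ∂_1 = 10 − 9 = 1, and the invariant factors of ∂_1 are all 1, so H_0 = Z.
  H_1: rank ker ∂_1 − rank ∂_2 = (30 − 9) − 20 = 1, and ∂_2 has invariant factor 2 > 1, so H_1 = Z ⊕ Z/2Z.
  H_2: rank ker ∂_2 − rank ∂_3 = (20 − 20) − 0 = 0, and there is no ∂_3, so H_2 = 0.

(K is a triangulation of the Klein bottle.)

Hence the Betti numbers are b_0 = 1, b_1 = 1, b_2 = 0.

b_0 = 1, b_1 = 1, b_2 = 0.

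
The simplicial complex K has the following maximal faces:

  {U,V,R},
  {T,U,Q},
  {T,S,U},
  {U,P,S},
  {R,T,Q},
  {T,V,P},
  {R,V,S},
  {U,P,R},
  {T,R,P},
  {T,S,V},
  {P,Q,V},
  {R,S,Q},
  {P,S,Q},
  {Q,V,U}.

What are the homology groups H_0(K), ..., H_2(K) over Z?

K has 7 vertices, 21 edges, 14 triangles.
rank ∂_0 = 0, rank ∂_1 = 6 ⇒ b_0 = 7 − 0 − 6 = 1; all invariant factors of ∂_1 are 1 so no torsion. So H_0 = Z.
rank ∂_1 = 6, rank ∂_2 = 13 ⇒ b_1 = 21 − 6 − 13 = 2; all invariant factors of ∂_2 are 1 so no torsion. So H_1 = Z^2.
rank ∂_2 = 13, rank ∂_3 = 0 ⇒ b_2 = 14 − 13 − 0 = 1. So H_2 = Z.

H_0 = Z,  H_1 = Z^2,  H_2 = Z.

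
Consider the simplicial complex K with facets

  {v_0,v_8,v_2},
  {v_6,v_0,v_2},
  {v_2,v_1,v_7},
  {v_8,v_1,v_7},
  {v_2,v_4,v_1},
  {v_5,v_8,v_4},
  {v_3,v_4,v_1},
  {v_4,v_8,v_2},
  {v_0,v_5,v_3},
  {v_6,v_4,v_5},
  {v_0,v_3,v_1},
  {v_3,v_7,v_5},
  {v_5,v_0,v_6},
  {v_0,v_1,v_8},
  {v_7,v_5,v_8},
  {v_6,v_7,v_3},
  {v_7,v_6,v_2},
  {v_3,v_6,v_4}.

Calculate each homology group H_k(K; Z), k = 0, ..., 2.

K has 9 vertices, 27 edges, 18 triangles.
rank ∂_0 = 0, rank ∂_1 = 8 ⇒ b_0 = 9 − 0 − 8 = 1; all invariant factors of ∂_1 are 1 so no torsion. So H_0 = Z.
rank ∂_1 = 8, rank ∂_2 = 18 ⇒ b_1 = 27 − 8 − 18 = 1; ∂_2 has invariant factor(s) [2] giving torsion. So H_1 = Z ⊕ Z/2.
rank ∂_2 = 18, rank ∂_3 = 0 ⇒ b_2 = 18 − 18 − 0 = 0. So H_2 = 0.

H_0 ≅ Z,  H_1 ≅ Z ⊕ Z/2,  H_2 = 0.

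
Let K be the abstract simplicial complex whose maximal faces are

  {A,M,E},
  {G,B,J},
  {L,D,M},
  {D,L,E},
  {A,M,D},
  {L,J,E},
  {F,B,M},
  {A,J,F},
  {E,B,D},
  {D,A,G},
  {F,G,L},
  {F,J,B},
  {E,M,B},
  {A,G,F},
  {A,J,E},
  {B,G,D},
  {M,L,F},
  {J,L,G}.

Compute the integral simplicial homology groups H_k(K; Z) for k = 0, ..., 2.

H_0 ≅ Z,  H_1 ≅ Z × Z/2,  H_2 = 0.

We work with the vertex ordering A < B < D < E < F < G < J < L < M. The simplices of K, each written with vertices in increasing order, are:

  0-simplices (9): A, B, D, E, F, G, J, L, M
  1-simplices (27): AD, AE, AF, AG, AJ, AM, BD, BE, BF, BG, BJ, BM, DE, DG, DL, DM, EJ, EL, EM, FG, FJ, FL, FM, GJ, GL, JL, LM
  2-simplices (18): ADG, ADM, AEJ, AEM, AFG, AFJ, BDE, BDG, BEM, BFJ, BFM, BGJ, DEL, DLM, EJL, FGL, FLM, GJL

giving chain groups C_0 ≅ Z^9, C_1 ≅ Z^27, C_2 ≅ Z^18.

The boundary map ∂_1: C_1 → C_0 is given by ∂[p,q] = [q] − [p]. For instance
  ∂FL = L − F.
This gives a 9×27 integer matrix of rank 8; reducing to Smith normal form yields diagonal entries (1,1,1,1,1,1,1,1).

Boundary ∂_2: C_2 → C_1 acts by ∂[p,q,r] = [q,r] − [p,r] + [p,q]. For instance
  ∂AFG = FG − AG + AF,
  ∂BFM = FM − BM + BF.
As a 27×18 matrix over Z this has rank 18, with invariant factors (1,1,1,1,1,1,1,1,1,1,1,1,1,1,1,1,1,2).

Reading off H_k = ker ∂_k / im ∂_{k+1}:

  H_0: rank C_0 − rank ∂_1 = 9 − 8 = 1, and the invariant factors of ∂_1 are all 1, so H_0 ≅ Z.
  H_1: rank ker ∂_1 − rank ∂_2 = (27 − 8) − 18 = 1, and ∂_2 has invariant factor 2 > 1, so H_1 ≅ Z × Z/2.
  H_2: rank ker ∂_2 − rank ∂_3 = (18 − 18) − 0 = 0, and there is no ∂_3, so H_2 ≅ 0.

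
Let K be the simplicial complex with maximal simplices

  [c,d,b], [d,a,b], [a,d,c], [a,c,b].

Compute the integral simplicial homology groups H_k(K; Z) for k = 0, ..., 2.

H_0 ≅ Z,  H_1 = 0,  H_2 ≅ Z.

Take the total order a < b < c < d on the vertex set. Then K (dimension 2) consists of the simplices:

  0-simplices (4): a, b, c, d
  1-simplices (6): ab, ac, ad, bc, bd, cd
  2-simplices (4): abc, abd, acd, bcd

giving chain groups C_0 ≅ Z^4, C_1 ≅ Z^6, C_2 ≅ Z^4.

The boundary map ∂_1: C_1 → C_0 sends each edge [p,q] (with p < q) to q − p.
The resulting 4×6 matrix has rank 3, and its Smith normal form has invariant factors (1,1,1).

∂_2: C_2 → C_1 maps a triangle to the signed sum of its edges. For instance
  ∂abc = bc − ac + ab,
  ∂acd = cd − ad + ac.
This gives a 6×4 integer matrix of rank 3; reducing to Smith normal form yields diagonal entries (1,1,1).

Computing H_k = (kernel of ∂_k) / (image of ∂_{k+1}):

  H_0: rank C_0 − rank ∂_1 = 4 − 3 = 1, and the invariant factors of ∂_1 are all 1, so H_0 = Z.
  H_1: rank ker ∂_1 − rank ∂_2 = (6 − 3) − 3 = 0, and the invariant factors of ∂_2 are all 1, so H_1 = 0.
  H_2: rank ker ∂_2 − rank ∂_3 = (4 − 3) − 0 = 1, and there is no ∂_3, so H_2 = Z.

As a check, the Euler characteristic is 4 − 6 + 4 = 2, which agrees with 1 − 0 + 1 = 2.
(K is a triangulation of the 2-sphere S^2.)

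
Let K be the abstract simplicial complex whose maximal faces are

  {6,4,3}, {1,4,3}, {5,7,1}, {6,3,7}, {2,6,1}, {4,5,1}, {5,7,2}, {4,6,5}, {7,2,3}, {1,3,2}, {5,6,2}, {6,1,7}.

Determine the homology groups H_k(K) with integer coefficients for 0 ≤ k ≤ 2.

H_0 = Z,  H_1 = Z/2Z,  H_2 = 0.

K has 7 vertices, 18 edges, 12 triangles.
rank ∂_0 = 0, rank ∂_1 = 6 ⇒ b_0 = 7 − 0 − 6 = 1; all invariant factors of ∂_1 are 1 so no torsion. So H_0 ≅ Z.
rank ∂_1 = 6, rank ∂_2 = 12 ⇒ b_1 = 18 − 6 − 12 = 0; ∂_2 has invariant factor(s) [2] giving torsion. So H_1 ≅ Z/2Z.
rank ∂_2 = 12, rank ∂_3 = 0 ⇒ b_2 = 12 − 12 − 0 = 0. So H_2 ≅ 0.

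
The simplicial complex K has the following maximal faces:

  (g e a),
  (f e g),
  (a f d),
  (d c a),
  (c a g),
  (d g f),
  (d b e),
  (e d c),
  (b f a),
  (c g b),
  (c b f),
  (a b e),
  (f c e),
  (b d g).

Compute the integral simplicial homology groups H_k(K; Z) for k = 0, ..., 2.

Fix the vertex order a < b < c < d < e < f < g and write every simplex with vertices in increasing order. Then dim K = 2 and the simplices of K are:

  0-simplices (7): a, b, c, d, e, f, g
  1-simplices (21): ab, ac, ad, ae, af, ag, bc, bd, be, bf, bg, cd, ce, cf, cg, de, df, dg, ef, eg, fg
  2-simplices (14): abe, abf, acd, acg, adf, aeg, bcf, bcg, bde, bdg, cde, cef, dfg, efg

Hence C_0 ≅ Z^7, C_1 ≅ Z^21, C_2 ≅ Z^14.

The boundary map ∂_1: C_1 → C_0 sends each edge [p,q] (with p < q) to q − p.
As a 7×21 matrix over Z this has rank 6, with invariant factors (1,1,1,1,1,1).

The boundary map ∂_2: C_2 → C_1 sends each 2-simplex [p,q,r] to [q,r] − [p,r] + [p,q]. For instance
  ∂dfg = fg − dg + df,
  ∂bdg = dg − bg + bd.
The resulting 21×14 matrix has rank 13, and its Smith normal form has invariant factors (1,1,1,1,1,1,1,1,1,1,1,1,1).

From H_k ≅ ker(∂_k) / im(∂_{k+1}) we obtain:

  H_0: rank C_0 − rank ∂_1 = 7 − 6 = 1, and the invariant factors of ∂_1 are all 1, so H_0 ≅ Z.
  H_1: rank ker ∂_1 − rank ∂_2 = (21 − 6) − 13 = 2, and the invariant factors of ∂_2 are all 1, so H_1 ≅ Z^2.
  H_2: rank ker ∂_2 − rank ∂_3 = (14 − 13) − 0 = 1, and there is no ∂_3, so H_2 ≅ Z.

As a check, the Euler characteristic is 7 − 21 + 14 = 0, which agrees with 1 − 2 + 1 = 0.

H_0 ≅ Z,  H_1 ≅ Z^2,  H_2 ≅ Z.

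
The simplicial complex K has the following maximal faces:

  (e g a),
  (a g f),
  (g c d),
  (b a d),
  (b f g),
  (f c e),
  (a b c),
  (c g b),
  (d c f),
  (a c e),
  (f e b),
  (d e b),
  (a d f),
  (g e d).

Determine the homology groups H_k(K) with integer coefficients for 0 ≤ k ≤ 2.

H_0 = Z,  H_1 = Z^2,  H_2 = Z.

Fix the vertex order a < b < c < d < e < f < g and write every simplex with vertices in increasing order. Then dim K = 2 and the simplices of K are:

  0-simplices (7): a, b, c, d, e, f, g
  1-simplices (21): ab, ac, ad, ae, af, ag, bc, bd, be, bf, bg, cd, ce, cf, cg, de, df, dg, ef, eg, fg
  2-simplices (14): abc, abd, ace, adf, aeg, afg, bcg, bde, bef, bfg, cdf, cdg, cef, deg

Hence C_0 ≅ Z^7, C_1 ≅ Z^21, C_2 ≅ Z^14.

Boundary ∂_1: C_1 → C_0 sends each edge [p,q] (with p < q) to q − p.
The 7×21 boundary matrix has rank 6 and Smith normal form diag(1,1,1,1,1,1).

The boundary map ∂_2: C_2 → C_1 acts by ∂[p,q,r] = [q,r] − [p,r] + [p,q]. For instance
  ∂cef = ef − cf + ce,
  ∂abc = bc − ac + ab.
The resulting 21×14 matrix has rank 13, and its Smith normal form has invariant factors (1,1,1,1,1,1,1,1,1,1,1,1,1).

From H_k ≅ ker(∂_k) / im(∂_{k+1}) we obtain:

  H_0: rank C_0 − rank ∂_1 = 7 − 6 = 1, and the invariant factors of ∂_1 are all 1, so H_0 ≅ Z.
  H_1: rank ker ∂_1 − rank ∂_2 = (21 − 6) − 13 = 2, and the invariant factors of ∂_2 are all 1, so H_1 ≅ Z^2.
  H_2: rank ker ∂_2 − rank ∂_3 = (14 − 13) − 0 = 1, and there is no ∂_3, so H_2 ≅ Z.

As a check, the Euler characteristic is 7 − 21 + 14 = 0, which agrees with 1 − 2 + 1 = 0.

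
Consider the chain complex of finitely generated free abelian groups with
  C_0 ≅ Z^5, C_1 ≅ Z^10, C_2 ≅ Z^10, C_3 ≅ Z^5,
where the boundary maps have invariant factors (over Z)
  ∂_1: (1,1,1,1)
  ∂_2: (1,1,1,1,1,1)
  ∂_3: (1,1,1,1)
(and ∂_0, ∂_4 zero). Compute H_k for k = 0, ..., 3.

H_0: b_0 = 5 − 0 − 4 = 1; torsion from ∂_1 factors > 1: none. So H_0 = Z.
H_1: b_1 = 10 − 4 − 6 = 0; torsion from ∂_2 factors > 1: none. So H_1 = 0.
H_2: b_2 = 10 − 6 − 4 = 0; torsion from ∂_3 factors > 1: none. So H_2 = 0.
H_3: b_3 = 5 − 4 − 0 = 1; torsion from ∂_4 factors > 1: none. So H_3 = Z.

H_0 = Z,  H_1 = 0,  H_2 = 0,  H_3 = Z.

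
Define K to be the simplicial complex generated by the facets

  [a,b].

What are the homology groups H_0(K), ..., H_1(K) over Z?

We work with the vertex ordering a < b. The simplices of K, each written with vertices in increasing order, are:

  0-simplices (2): a, b
  1-simplices (1): ab

giving chain groups C_0 ≅ Z^2, C_1 ≅ Z^1.

∂_1: C_1 → C_0 sends each edge [p,q] (with p < q) to q − p. For instance
  ∂ab = b − a.
As a 2×1 matrix over Z this has rank 1, with invariant factors (1).

Computing H_k = (kernel of ∂_k) / (image of ∂_{k+1}):

  H_0: rank C_0 − rank ∂_1 = 2 − 1 = 1, and the invariant factors of ∂_1 are all 1, so H_0 ≅ Z.
  H_1: rank ker ∂_1 − rank ∂_2 = (1 − 1) − 0 = 0, and there is no ∂_2, so H_1 ≅ 0.

H_0 = Z,  H_1 = 0.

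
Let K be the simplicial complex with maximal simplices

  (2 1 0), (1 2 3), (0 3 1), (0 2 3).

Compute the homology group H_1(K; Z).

H_1 = 0.

Order the vertices as 0 < 1 < 2 < 3. Listing each simplex with vertices in this order, K has dimension 2 with simplices:

  0-simplices (4): [0], [1], [2], [3]
  1-simplices (6): [0,1], [0,2], [0,3], [1,2], [1,3], [2,3]
  2-simplices (4): [0,1,2], [0,1,3], [0,2,3], [1,2,3]

Hence C_0 ≅ Z^4, C_1 ≅ Z^6, C_2 ≅ Z^4.

∂_1: C_1 → C_0 sends each edge [p,q] (with p < q) to q − p.
The resulting 4×6 matrix has rank 3, and its Smith normal form has invariant factors (1,1,1).

Boundary ∂_2: C_2 → C_1 maps a triangle to the signed sum of its edges. For instance
  ∂[0,1,2] = [1,2] − [0,2] + [0,1],
  ∂[0,2,3] = [2,3] − [0,3] + [0,2].
The resulting 6×4 matrix has rank 3, and its Smith normal form has invariant factors (1,1,1).

From H_k ≅ ker(∂_k) / im(∂_{k+1}) we obtain:

  H_1: rank ker ∂_1 − rank ∂_2 = (6 − 3) − 3 = 0, and the invariant factors of ∂_2 are all 1, so H_1 = 0.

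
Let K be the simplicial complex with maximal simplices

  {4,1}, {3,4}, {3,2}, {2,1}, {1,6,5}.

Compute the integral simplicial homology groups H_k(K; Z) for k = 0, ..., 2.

H_0 ≅ Z,  H_1 ≅ Z,  H_2 = 0.

Take the total order 1 < 2 < 3 < 4 < 5 < 6 on the vertex set. Then K (dimension 2) consists of the simplices:

  0-simplices (6): [1], [2], [3], [4], [5], [6]
  1-simplices (7): [1,2], [1,4], [1,5], [1,6], [2,3], [3,4], [5,6]
  2-simplices (1): [1,5,6]

so the chain groups are C_0 ≅ Z^6, C_1 ≅ Z^7, C_2 ≅ Z^1.

∂_1: C_1 → C_0 is given by ∂[p,q] = [q] − [p].
The resulting 6×7 matrix has rank 5, and its Smith normal form has invariant factors (1,1,1,1,1).

The boundary map ∂_2: C_2 → C_1 maps a triangle to the signed sum of its edges. For instance
  ∂[1,5,6] = [5,6] − [1,6] + [1,5].
The 7×1 boundary matrix has rank 1 and Smith normal form diag(1).

Computing H_k = (kernel of ∂_k) / (image of ∂_{k+1}):

  H_0: rank C_0 − rank ∂_1 = 6 − 5 = 1, and the invariant factors of ∂_1 are all 1, so H_0 ≅ Z.
  H_1: rank ker ∂_1 − rank ∂_2 = (7 − 5) − 1 = 1, and the invariant factors of ∂_2 are all 1, so H_1 ≅ Z.
  H_2: rank ker ∂_2 − rank ∂_3 = (1 − 1) − 0 = 0, and there is no ∂_3, so H_2 ≅ 0.

As a check, the Euler characteristic is 6 − 7 + 1 = 0, which agrees with 1 − 1 + 0 = 0.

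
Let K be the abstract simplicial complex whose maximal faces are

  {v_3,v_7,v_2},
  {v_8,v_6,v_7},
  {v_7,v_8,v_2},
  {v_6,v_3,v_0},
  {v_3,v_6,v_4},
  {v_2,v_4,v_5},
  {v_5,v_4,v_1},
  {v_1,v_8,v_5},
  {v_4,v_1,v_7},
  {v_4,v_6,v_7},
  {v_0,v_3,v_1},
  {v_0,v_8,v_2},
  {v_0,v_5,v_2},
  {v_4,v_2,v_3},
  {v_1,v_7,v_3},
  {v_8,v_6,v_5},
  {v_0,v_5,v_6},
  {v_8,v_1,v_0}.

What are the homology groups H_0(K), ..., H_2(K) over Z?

Fix the vertex order v_0 < v_1 < v_2 < v_3 < v_4 < v_5 < v_6 < v_7 < v_8 and write every simplex with vertices in increasing order. Then dim K = 2 and the simplices of K are:

  0-simplices (9): [v_0], [v_1], [v_2], [v_3], [v_4], [v_5], [v_6], [v_7], [v_8]
  1-simplices (27): (27 of them)
  2-simplices (18): (18 of them)

so the chain groups are C_0 ≅ Z^9, C_1 ≅ Z^27, C_2 ≅ Z^18.

∂_1: C_1 → C_0 is given by ∂[p,q] = [q] − [p].
The resulting 9×27 matrix has rank 8, and its Smith normal form has invariant factors (1,1,1,1,1,1,1,1).

Boundary ∂_2: C_2 → C_1 sends each 2-simplex [p,q,r] to [q,r] − [p,r] + [p,q]. For instance
  ∂[v_1,v_3,v_7] = [v_3,v_7] − [v_1,v_7] + [v_1,v_3],
  ∂[v_3,v_4,v_6] = [v_4,v_6] − [v_3,v_6] + [v_3,v_4].
This gives a 27×18 integer matrix of rank 18; reducing to Smith normal form yields diagonal entries (1,1,1,1,1,1,1,1,1,1,1,1,1,1,1,1,1,2).

Computing H_k = (kernel of ∂_k) / (image of ∂_{k+1}):

  H_0: rank C_0 − rank ∂_1 = 9 − 8 = 1, and the invariant factors of ∂_1 are all 1, so H_0 ≅ Z.
  H_1: rank ker ∂_1 − rank ∂_2 = (27 − 8) − 18 = 1, and ∂_2 has invariant factor 2 > 1, so H_1 ≅ Z ⊕ Z_2.
  H_2: rank ker ∂_2 − rank ∂_3 = (18 − 18) − 0 = 0, and there is no ∂_3, so H_2 ≅ 0.

H_0 = Z,  H_1 = Z ⊕ Z_2,  H_2 = 0.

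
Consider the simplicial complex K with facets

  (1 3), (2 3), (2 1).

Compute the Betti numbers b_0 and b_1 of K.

We work with the vertex ordering 1 < 2 < 3. The simplices of K, each written with vertices in increasing order, are:

  0-simplices (3): [1], [2], [3]
  1-simplices (3): [1,2], [1,3], [2,3]

so the chain groups are C_0 ≅ Z^3, C_1 ≅ Z^3.

Boundary ∂_1: C_1 → C_0 sends each edge [p,q] (with p < q) to q − p.
The 3×3 boundary matrix has rank 2 and Smith normal form diag(1,1).

From H_k ≅ ker(∂_k) / im(∂_{k+1}) we obtain:

  H_0: rank C_0 − rank ∂_1 = 3 − 2 = 1, and the invariant factors of ∂_1 are all 1, so H_0 ≅ Z.
  H_1: rank ker ∂_1 − rank ∂_2 = (3 − 2) − 0 = 1, and there is no ∂_2, so H_1 ≅ Z.

As a check, the Euler characteristic is 3 − 3 = 0, which agrees with 1 − 1 = 0.

Hence the Betti numbers are b_0 = 1, b_1 = 1.

b_0 = 1, b_1 = 1.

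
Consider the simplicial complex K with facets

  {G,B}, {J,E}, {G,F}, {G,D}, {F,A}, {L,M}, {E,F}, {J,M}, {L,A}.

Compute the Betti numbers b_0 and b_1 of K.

b_0 = 1, b_1 = 1.

Order the vertices as A < B < D < E < F < G < J < L < M. Listing each simplex with vertices in this order, K has dimension 1 with simplices:

  0-simplices (9): A, B, D, E, F, G, J, L, M
  1-simplices (9): AF, AL, BG, DG, EF, EJ, FG, JM, LM

so the chain groups are C_0 ≅ Z^9, C_1 ≅ Z^9.

Boundary ∂_1: C_1 → C_0 maps an edge to its endpoints' difference, ∂[p,q] = q − p. For instance
  ∂BG = G − B.
This gives a 9×9 integer matrix of rank 8; reducing to Smith normal form yields diagonal entries (1,1,1,1,1,1,1,1).

Computing H_k = (kernel of ∂_k) / (image of ∂_{k+1}):

  H_0: rank C_0 − rank ∂_1 = 9 − 8 = 1, and the invariant factors of ∂_1 are all 1, so H_0 ≅ Z.
  H_1: rank ker ∂_1 − rank ∂_2 = (9 − 8) − 0 = 1, and there is no ∂_2, so H_1 ≅ Z.

Hence the Betti numbers are b_0 = 1, b_1 = 1.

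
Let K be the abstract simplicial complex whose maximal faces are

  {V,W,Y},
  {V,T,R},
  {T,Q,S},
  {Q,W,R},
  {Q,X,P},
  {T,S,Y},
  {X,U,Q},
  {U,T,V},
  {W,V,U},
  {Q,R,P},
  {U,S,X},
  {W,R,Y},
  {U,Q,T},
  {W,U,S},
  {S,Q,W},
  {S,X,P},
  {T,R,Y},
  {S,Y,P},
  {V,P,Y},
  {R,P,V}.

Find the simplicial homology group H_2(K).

H_2 ≅ 0.

Order the vertices as P < Q < R < S < T < U < V < W < X < Y. Listing each simplex with vertices in this order, K has dimension 2 with simplices:

  0-simplices (10): P, Q, R, S, T, U, V, W, X, Y
  1-simplices (30): PQ, PR, PS, PV, PX, PY, QR, QS, QT, QU, QW, QX, RT, RV, RW, RY, ST, SU, SW, SX, SY, TU, TV, TY, UV, UW, UX, VW, VY, WY
  2-simplices (20): PQR, PQX, PRV, PSX, PSY, PVY, QRW, QST, QSW, QTU, QUX, RTV, RTY, RWY, STY, SUW, SUX, TUV, UVW, VWY

Hence C_0 ≅ Z^10, C_1 ≅ Z^30, C_2 ≅ Z^20.

The boundary map ∂_1: C_1 → C_0 maps an edge to its endpoints' difference, ∂[p,q] = q − p. For instance
  ∂UX = X − U.
The resulting 10×30 matrix has rank 9, and its Smith normal form has invariant factors (1,1,1,1,1,1,1,1,1).

∂_2: C_2 → C_1 maps a triangle to the signed sum of its edges. For instance
  ∂VWY = WY − VY + VW,
  ∂PQX = QX − PX + PQ.
As a 30×20 matrix over Z this has rank 20, with invariant factors (1,1,1,1,1,1,1,1,1,1,1,1,1,1,1,1,1,1,1,2).

Computing H_k = (kernel of ∂_k) / (image of ∂_{k+1}):

  H_2: rank ker ∂_2 − rank ∂_3 = (20 − 20) − 0 = 0, and there is no ∂_3, so H_2 = 0.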